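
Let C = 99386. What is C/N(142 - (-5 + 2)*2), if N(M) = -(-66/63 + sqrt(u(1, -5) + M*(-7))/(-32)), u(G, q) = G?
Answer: 47018323968/952051 - 4207605696*I*sqrt(115)/952051 ≈ 49386.0 - 47394.0*I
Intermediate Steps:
N(M) = 22/21 + sqrt(1 - 7*M)/32 (N(M) = -(-66/63 + sqrt(1 + M*(-7))/(-32)) = -(-66*1/63 + sqrt(1 - 7*M)*(-1/32)) = -(-22/21 - sqrt(1 - 7*M)/32) = 22/21 + sqrt(1 - 7*M)/32)
C/N(142 - (-5 + 2)*2) = 99386/(22/21 + sqrt(1 - 7*(142 - (-5 + 2)*2))/32) = 99386/(22/21 + sqrt(1 - 7*(142 - (-3)*2))/32) = 99386/(22/21 + sqrt(1 - 7*(142 - 1*(-6)))/32) = 99386/(22/21 + sqrt(1 - 7*(142 + 6))/32) = 99386/(22/21 + sqrt(1 - 7*148)/32) = 99386/(22/21 + sqrt(1 - 1036)/32) = 99386/(22/21 + sqrt(-1035)/32) = 99386/(22/21 + (3*I*sqrt(115))/32) = 99386/(22/21 + 3*I*sqrt(115)/32)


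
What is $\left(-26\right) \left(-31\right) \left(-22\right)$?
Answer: $-17732$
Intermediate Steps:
$\left(-26\right) \left(-31\right) \left(-22\right) = 806 \left(-22\right) = -17732$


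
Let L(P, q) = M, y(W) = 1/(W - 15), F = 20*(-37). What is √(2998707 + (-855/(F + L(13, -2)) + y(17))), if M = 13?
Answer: √6339617991410/1454 ≈ 1731.7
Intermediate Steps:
F = -740
y(W) = 1/(-15 + W)
L(P, q) = 13
√(2998707 + (-855/(F + L(13, -2)) + y(17))) = √(2998707 + (-855/(-740 + 13) + 1/(-15 + 17))) = √(2998707 + (-855/(-727) + 1/2)) = √(2998707 + (-855*(-1/727) + ½)) = √(2998707 + (855/727 + ½)) = √(2998707 + 2437/1454) = √(4360122415/1454) = √6339617991410/1454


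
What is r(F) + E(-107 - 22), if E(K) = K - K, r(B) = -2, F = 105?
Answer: -2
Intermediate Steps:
E(K) = 0
r(F) + E(-107 - 22) = -2 + 0 = -2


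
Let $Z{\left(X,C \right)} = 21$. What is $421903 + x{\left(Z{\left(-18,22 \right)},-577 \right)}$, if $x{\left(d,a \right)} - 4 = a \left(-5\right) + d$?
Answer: $424813$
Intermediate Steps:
$x{\left(d,a \right)} = 4 + d - 5 a$ ($x{\left(d,a \right)} = 4 + \left(a \left(-5\right) + d\right) = 4 - \left(- d + 5 a\right) = 4 + d - 5 a$)
$421903 + x{\left(Z{\left(-18,22 \right)},-577 \right)} = 421903 + \left(4 + 21 - -2885\right) = 421903 + \left(4 + 21 + 2885\right) = 421903 + 2910 = 424813$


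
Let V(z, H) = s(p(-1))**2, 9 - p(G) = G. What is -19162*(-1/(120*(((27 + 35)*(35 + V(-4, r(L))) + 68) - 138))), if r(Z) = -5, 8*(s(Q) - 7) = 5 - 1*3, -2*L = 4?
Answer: 19162/643065 ≈ 0.029798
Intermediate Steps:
L = -2 (L = -1/2*4 = -2)
p(G) = 9 - G
s(Q) = 29/4 (s(Q) = 7 + (5 - 1*3)/8 = 7 + (5 - 3)/8 = 7 + (1/8)*2 = 7 + 1/4 = 29/4)
V(z, H) = 841/16 (V(z, H) = (29/4)**2 = 841/16)
-19162*(-1/(120*(((27 + 35)*(35 + V(-4, r(L))) + 68) - 138))) = -19162*(-1/(120*(((27 + 35)*(35 + 841/16) + 68) - 138))) = -19162*(-1/(120*((62*(1401/16) + 68) - 138))) = -19162*(-1/(120*((43431/8 + 68) - 138))) = -19162*(-1/(120*(43975/8 - 138))) = -19162/((42871/8)*(-120)) = -19162/(-643065) = -19162*(-1/643065) = 19162/643065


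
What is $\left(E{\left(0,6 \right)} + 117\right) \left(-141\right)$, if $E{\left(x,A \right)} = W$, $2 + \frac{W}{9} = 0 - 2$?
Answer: $-11421$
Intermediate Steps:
$W = -36$ ($W = -18 + 9 \left(0 - 2\right) = -18 + 9 \left(-2\right) = -18 - 18 = -36$)
$E{\left(x,A \right)} = -36$
$\left(E{\left(0,6 \right)} + 117\right) \left(-141\right) = \left(-36 + 117\right) \left(-141\right) = 81 \left(-141\right) = -11421$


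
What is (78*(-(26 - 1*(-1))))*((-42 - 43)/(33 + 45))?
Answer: 2295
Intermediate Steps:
(78*(-(26 - 1*(-1))))*((-42 - 43)/(33 + 45)) = (78*(-(26 + 1)))*(-85/78) = (78*(-1*27))*(-85*1/78) = (78*(-27))*(-85/78) = -2106*(-85/78) = 2295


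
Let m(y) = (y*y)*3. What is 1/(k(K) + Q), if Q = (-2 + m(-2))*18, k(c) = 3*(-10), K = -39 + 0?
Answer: 1/150 ≈ 0.0066667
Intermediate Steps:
m(y) = 3*y² (m(y) = y²*3 = 3*y²)
K = -39
k(c) = -30
Q = 180 (Q = (-2 + 3*(-2)²)*18 = (-2 + 3*4)*18 = (-2 + 12)*18 = 10*18 = 180)
1/(k(K) + Q) = 1/(-30 + 180) = 1/150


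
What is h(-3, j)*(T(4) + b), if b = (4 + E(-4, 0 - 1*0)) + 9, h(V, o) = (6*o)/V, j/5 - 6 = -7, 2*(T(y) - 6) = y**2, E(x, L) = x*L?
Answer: 270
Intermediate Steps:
E(x, L) = L*x
T(y) = 6 + y**2/2
j = -5 (j = 30 + 5*(-7) = 30 - 35 = -5)
h(V, o) = 6*o/V
b = 13 (b = (4 + (0 - 1*0)*(-4)) + 9 = (4 + (0 + 0)*(-4)) + 9 = (4 + 0*(-4)) + 9 = (4 + 0) + 9 = 4 + 9 = 13)
h(-3, j)*(T(4) + b) = (6*(-5)/(-3))*((6 + (1/2)*4**2) + 13) = (6*(-5)*(-1/3))*((6 + (1/2)*16) + 13) = 10*((6 + 8) + 13) = 10*(14 + 13) = 10*27 = 270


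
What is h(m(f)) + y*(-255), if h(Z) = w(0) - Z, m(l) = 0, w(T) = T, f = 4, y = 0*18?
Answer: 0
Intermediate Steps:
y = 0
h(Z) = -Z (h(Z) = 0 - Z = -Z)
h(m(f)) + y*(-255) = -1*0 + 0*(-255) = 0 + 0 = 0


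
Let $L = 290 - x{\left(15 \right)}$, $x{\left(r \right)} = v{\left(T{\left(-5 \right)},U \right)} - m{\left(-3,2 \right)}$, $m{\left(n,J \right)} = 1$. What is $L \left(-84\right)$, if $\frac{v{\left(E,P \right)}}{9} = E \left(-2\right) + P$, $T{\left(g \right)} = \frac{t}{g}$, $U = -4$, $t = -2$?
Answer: $- \frac{140364}{5} \approx -28073.0$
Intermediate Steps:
$T{\left(g \right)} = - \frac{2}{g}$
$v{\left(E,P \right)} = - 18 E + 9 P$ ($v{\left(E,P \right)} = 9 \left(E \left(-2\right) + P\right) = 9 \left(- 2 E + P\right) = 9 \left(P - 2 E\right) = - 18 E + 9 P$)
$x{\left(r \right)} = - \frac{221}{5}$ ($x{\left(r \right)} = \left(- 18 \left(- \frac{2}{-5}\right) + 9 \left(-4\right)\right) - 1 = \left(- 18 \left(\left(-2\right) \left(- \frac{1}{5}\right)\right) - 36\right) - 1 = \left(\left(-18\right) \frac{2}{5} - 36\right) - 1 = \left(- \frac{36}{5} - 36\right) - 1 = - \frac{216}{5} - 1 = - \frac{221}{5}$)
$L = \frac{1671}{5}$ ($L = 290 - - \frac{221}{5} = 290 + \frac{221}{5} = \frac{1671}{5} \approx 334.2$)
$L \left(-84\right) = \frac{1671}{5} \left(-84\right) = - \frac{140364}{5}$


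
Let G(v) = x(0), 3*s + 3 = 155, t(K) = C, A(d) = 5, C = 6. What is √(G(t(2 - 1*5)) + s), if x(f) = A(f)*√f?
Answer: 2*√114/3 ≈ 7.1180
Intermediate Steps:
t(K) = 6
s = 152/3 (s = -1 + (⅓)*155 = -1 + 155/3 = 152/3 ≈ 50.667)
x(f) = 5*√f
G(v) = 0 (G(v) = 5*√0 = 5*0 = 0)
√(G(t(2 - 1*5)) + s) = √(0 + 152/3) = √(152/3) = 2*√114/3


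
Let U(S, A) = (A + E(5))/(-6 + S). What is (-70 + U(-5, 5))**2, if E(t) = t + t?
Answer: 616225/121 ≈ 5092.8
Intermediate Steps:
E(t) = 2*t
U(S, A) = (10 + A)/(-6 + S) (U(S, A) = (A + 2*5)/(-6 + S) = (A + 10)/(-6 + S) = (10 + A)/(-6 + S))
(-70 + U(-5, 5))**2 = (-70 + (10 + 5)/(-6 - 5))**2 = (-70 + 15/(-11))**2 = (-70 - 1/11*15)**2 = (-70 - 15/11)**2 = (-785/11)**2 = 616225/121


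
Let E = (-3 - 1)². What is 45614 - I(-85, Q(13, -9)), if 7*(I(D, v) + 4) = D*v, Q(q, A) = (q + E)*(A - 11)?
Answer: 270026/7 ≈ 38575.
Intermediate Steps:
E = 16 (E = (-4)² = 16)
Q(q, A) = (-11 + A)*(16 + q) (Q(q, A) = (q + 16)*(A - 11) = (16 + q)*(-11 + A) = (-11 + A)*(16 + q))
I(D, v) = -4 + D*v/7 (I(D, v) = -4 + (D*v)/7 = -4 + D*v/7)
45614 - I(-85, Q(13, -9)) = 45614 - (-4 + (⅐)*(-85)*(-176 - 11*13 + 16*(-9) - 9*13)) = 45614 - (-4 + (⅐)*(-85)*(-176 - 143 - 144 - 117)) = 45614 - (-4 + (⅐)*(-85)*(-580)) = 45614 - (-4 + 49300/7) = 45614 - 1*49272/7 = 45614 - 49272/7 = 270026/7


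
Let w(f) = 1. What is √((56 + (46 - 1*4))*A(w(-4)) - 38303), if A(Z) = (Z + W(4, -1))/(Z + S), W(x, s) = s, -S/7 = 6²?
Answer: I*√38303 ≈ 195.71*I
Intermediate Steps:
S = -252 (S = -7*6² = -7*36 = -252)
A(Z) = (-1 + Z)/(-252 + Z) (A(Z) = (Z - 1)/(Z - 252) = (-1 + Z)/(-252 + Z))
√((56 + (46 - 1*4))*A(w(-4)) - 38303) = √((56 + (46 - 1*4))*((-1 + 1)/(-252 + 1)) - 38303) = √((56 + (46 - 4))*(0/(-251)) - 38303) = √((56 + 42)*(-1/251*0) - 38303) = √(98*0 - 38303) = √(0 - 38303) = √(-38303) = I*√38303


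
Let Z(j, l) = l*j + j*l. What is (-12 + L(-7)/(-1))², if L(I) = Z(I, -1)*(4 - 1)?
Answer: 2916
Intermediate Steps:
Z(j, l) = 2*j*l (Z(j, l) = j*l + j*l = 2*j*l)
L(I) = -6*I (L(I) = (2*I*(-1))*(4 - 1) = -2*I*3 = -6*I)
(-12 + L(-7)/(-1))² = (-12 - 6*(-7)/(-1))² = (-12 + 42*(-1))² = (-12 - 42)² = (-54)² = 2916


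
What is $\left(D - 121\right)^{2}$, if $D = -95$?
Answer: $46656$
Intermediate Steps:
$\left(D - 121\right)^{2} = \left(-95 - 121\right)^{2} = \left(-216\right)^{2} = 46656$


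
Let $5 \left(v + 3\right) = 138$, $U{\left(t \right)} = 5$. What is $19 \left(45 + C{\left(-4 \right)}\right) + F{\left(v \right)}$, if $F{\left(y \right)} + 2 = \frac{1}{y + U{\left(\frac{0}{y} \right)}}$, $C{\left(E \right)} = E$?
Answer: $\frac{115001}{148} \approx 777.03$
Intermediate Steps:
$v = \frac{123}{5}$ ($v = -3 + \frac{1}{5} \cdot 138 = -3 + \frac{138}{5} = \frac{123}{5} \approx 24.6$)
$F{\left(y \right)} = -2 + \frac{1}{5 + y}$ ($F{\left(y \right)} = -2 + \frac{1}{y + 5} = -2 + \frac{1}{5 + y}$)
$19 \left(45 + C{\left(-4 \right)}\right) + F{\left(v \right)} = 19 \left(45 - 4\right) + \frac{-9 - \frac{246}{5}}{5 + \frac{123}{5}} = 19 \cdot 41 + \frac{-9 - \frac{246}{5}}{\frac{148}{5}} = 779 + \frac{5}{148} \left(- \frac{291}{5}\right) = 779 - \frac{291}{148} = \frac{115001}{148}$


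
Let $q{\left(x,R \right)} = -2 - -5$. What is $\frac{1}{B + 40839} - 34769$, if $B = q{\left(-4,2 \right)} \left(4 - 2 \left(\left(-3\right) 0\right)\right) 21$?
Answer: $- \frac{1428692978}{41091} \approx -34769.0$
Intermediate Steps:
$q{\left(x,R \right)} = 3$ ($q{\left(x,R \right)} = -2 + 5 = 3$)
$B = 252$ ($B = 3 \left(4 - 2 \left(\left(-3\right) 0\right)\right) 21 = 3 \left(4 - 0\right) 21 = 3 \left(4 + 0\right) 21 = 3 \cdot 4 \cdot 21 = 12 \cdot 21 = 252$)
$\frac{1}{B + 40839} - 34769 = \frac{1}{252 + 40839} - 34769 = \frac{1}{41091} - 34769 = - \frac{1428692978}{41091}$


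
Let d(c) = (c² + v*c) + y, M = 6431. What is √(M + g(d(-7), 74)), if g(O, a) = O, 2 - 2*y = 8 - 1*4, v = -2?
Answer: √6493 ≈ 80.579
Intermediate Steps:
y = -1 (y = 1 - (8 - 1*4)/2 = 1 - (8 - 4)/2 = 1 - ½*4 = 1 - 2 = -1)
d(c) = -1 + c² - 2*c (d(c) = (c² - 2*c) - 1 = -1 + c² - 2*c)
√(M + g(d(-7), 74)) = √(6431 + (-1 + (-7)² - 2*(-7))) = √(6431 + (-1 + 49 + 14)) = √(6431 + 62) = √6493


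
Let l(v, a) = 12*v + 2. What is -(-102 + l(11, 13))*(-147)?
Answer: 4704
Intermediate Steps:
l(v, a) = 2 + 12*v
-(-102 + l(11, 13))*(-147) = -(-102 + (2 + 12*11))*(-147) = -(-102 + (2 + 132))*(-147) = -(-102 + 134)*(-147) = -32*(-147) = -1*(-4704) = 4704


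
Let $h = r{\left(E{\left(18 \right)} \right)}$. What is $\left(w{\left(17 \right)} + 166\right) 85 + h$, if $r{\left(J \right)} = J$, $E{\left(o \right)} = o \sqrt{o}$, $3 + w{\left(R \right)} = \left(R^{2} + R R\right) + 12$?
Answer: $64005 + 54 \sqrt{2} \approx 64081.0$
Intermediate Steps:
$w{\left(R \right)} = 9 + 2 R^{2}$ ($w{\left(R \right)} = -3 + \left(\left(R^{2} + R R\right) + 12\right) = -3 + \left(\left(R^{2} + R^{2}\right) + 12\right) = -3 + \left(2 R^{2} + 12\right) = -3 + \left(12 + 2 R^{2}\right) = 9 + 2 R^{2}$)
$E{\left(o \right)} = o^{\frac{3}{2}}$
$h = 54 \sqrt{2}$ ($h = 18^{\frac{3}{2}} = 54 \sqrt{2} \approx 76.368$)
$\left(w{\left(17 \right)} + 166\right) 85 + h = \left(\left(9 + 2 \cdot 17^{2}\right) + 166\right) 85 + 54 \sqrt{2} = \left(\left(9 + 2 \cdot 289\right) + 166\right) 85 + 54 \sqrt{2} = \left(\left(9 + 578\right) + 166\right) 85 + 54 \sqrt{2} = \left(587 + 166\right) 85 + 54 \sqrt{2} = 753 \cdot 85 + 54 \sqrt{2} = 64005 + 54 \sqrt{2}$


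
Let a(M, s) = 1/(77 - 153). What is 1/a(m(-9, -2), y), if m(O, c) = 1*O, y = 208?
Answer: -76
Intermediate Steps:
m(O, c) = O
a(M, s) = -1/76 (a(M, s) = 1/(-76) = -1/76)
1/a(m(-9, -2), y) = 1/(-1/76) = -76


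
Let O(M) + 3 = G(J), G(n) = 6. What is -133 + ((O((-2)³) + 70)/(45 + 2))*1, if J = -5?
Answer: -6178/47 ≈ -131.45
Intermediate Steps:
O(M) = 3 (O(M) = -3 + 6 = 3)
-133 + ((O((-2)³) + 70)/(45 + 2))*1 = -133 + ((3 + 70)/(45 + 2))*1 = -133 + (73/47)*1 = -133 + 73/47 = -6178/47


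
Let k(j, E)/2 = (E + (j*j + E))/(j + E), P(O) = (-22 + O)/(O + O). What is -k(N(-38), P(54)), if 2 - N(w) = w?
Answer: -2701/34 ≈ -79.441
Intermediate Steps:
N(w) = 2 - w
P(O) = (-22 + O)/(2*O) (P(O) = (-22 + O)/((2*O)) = (-22 + O)*(1/(2*O)) = (-22 + O)/(2*O))
k(j, E) = 2*(j**2 + 2*E)/(E + j) (k(j, E) = 2*((E + (j*j + E))/(j + E)) = 2*((E + (j**2 + E))/(E + j)) = 2*((E + (E + j**2))/(E + j)) = 2*((j**2 + 2*E)/(E + j)) = 2*(j**2 + 2*E)/(E + j))
-k(N(-38), P(54)) = -2*((2 - 1*(-38))**2 + 2*((1/2)*(-22 + 54)/54))/((1/2)*(-22 + 54)/54 + (2 - 1*(-38))) = -2*((2 + 38)**2 + 2*((1/2)*(1/54)*32))/((1/2)*(1/54)*32 + (2 + 38)) = -2*(40**2 + 2*(8/27))/(8/27 + 40) = -2*(1600 + 16/27)/1088/27 = -2*27*43216/(1088*27) = -1*2701/34 = -2701/34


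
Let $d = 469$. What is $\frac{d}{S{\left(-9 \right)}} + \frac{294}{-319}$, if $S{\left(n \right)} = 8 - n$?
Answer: $\frac{144613}{5423} \approx 26.667$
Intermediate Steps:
$\frac{d}{S{\left(-9 \right)}} + \frac{294}{-319} = \frac{469}{8 - -9} + \frac{294}{-319} = \frac{469}{8 + 9} + 294 \left(- \frac{1}{319}\right) = \frac{469}{17} - \frac{294}{319} = \frac{144613}{5423}$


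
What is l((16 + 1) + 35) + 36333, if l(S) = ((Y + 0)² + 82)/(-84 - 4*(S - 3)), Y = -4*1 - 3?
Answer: 10173109/280 ≈ 36333.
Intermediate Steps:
Y = -7 (Y = -4 - 3 = -7)
l(S) = 131/(-72 - 4*S) (l(S) = ((-7 + 0)² + 82)/(-84 - 4*(S - 3)) = ((-7)² + 82)/(-84 - 4*(-3 + S)) = (49 + 82)/(-84 + (12 - 4*S)) = 131/(-72 - 4*S))
l((16 + 1) + 35) + 36333 = -131/(72 + 4*((16 + 1) + 35)) + 36333 = -131/(72 + 4*(17 + 35)) + 36333 = -131/(72 + 4*52) + 36333 = -131/(72 + 208) + 36333 = -131/280 + 36333 = 10173109/280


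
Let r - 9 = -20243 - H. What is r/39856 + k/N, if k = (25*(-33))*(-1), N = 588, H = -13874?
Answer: 11455/9212 ≈ 1.2435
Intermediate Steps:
k = 825 (k = -825*(-1) = 825)
r = -6360 (r = 9 + (-20243 - 1*(-13874)) = 9 + (-20243 + 13874) = 9 - 6369 = -6360)
r/39856 + k/N = -6360/39856 + 825/588 = -6360*1/39856 + 825*(1/588) = -15/94 + 275/196 = 11455/9212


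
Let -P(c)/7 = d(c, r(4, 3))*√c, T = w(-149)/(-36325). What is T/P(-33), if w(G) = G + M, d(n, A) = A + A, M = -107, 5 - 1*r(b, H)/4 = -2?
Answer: 32*I*√33/58737525 ≈ 3.1296e-6*I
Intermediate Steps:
r(b, H) = 28 (r(b, H) = 20 - 4*(-2) = 20 + 8 = 28)
d(n, A) = 2*A
w(G) = -107 + G (w(G) = G - 107 = -107 + G)
T = 256/36325 (T = (-107 - 149)/(-36325) = -256*(-1/36325) = 256/36325 ≈ 0.0070475)
P(c) = -392*√c (P(c) = -7*2*28*√c = -392*√c)
T/P(-33) = 256/(36325*((-392*I*√33))) = 256*(I*√33/12936)/36325 = 32*I*√33/58737525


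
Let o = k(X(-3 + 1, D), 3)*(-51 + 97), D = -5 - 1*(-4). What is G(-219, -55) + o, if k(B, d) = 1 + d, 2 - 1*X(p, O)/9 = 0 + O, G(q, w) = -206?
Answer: -22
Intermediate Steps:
D = -1 (D = -5 + 4 = -1)
X(p, O) = 18 - 9*O (X(p, O) = 18 - 9*(0 + O) = 18 - 9*O)
o = 184 (o = (1 + 3)*(-51 + 97) = 4*46 = 184)
G(-219, -55) + o = -206 + 184 = -22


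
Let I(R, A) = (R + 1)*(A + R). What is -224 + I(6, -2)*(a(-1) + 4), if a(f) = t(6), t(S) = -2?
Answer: -168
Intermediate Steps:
a(f) = -2
I(R, A) = (1 + R)*(A + R)
-224 + I(6, -2)*(a(-1) + 4) = -224 + (-2 + 6 + 6**2 - 2*6)*(-2 + 4) = -224 + (-2 + 6 + 36 - 12)*2 = -224 + 28*2 = -224 + 56 = -168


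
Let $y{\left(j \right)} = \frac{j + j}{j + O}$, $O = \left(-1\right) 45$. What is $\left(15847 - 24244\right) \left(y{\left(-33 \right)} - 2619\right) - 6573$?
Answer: $\frac{285714843}{13} \approx 2.1978 \cdot 10^{7}$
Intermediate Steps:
$O = -45$
$y{\left(j \right)} = \frac{2 j}{-45 + j}$ ($y{\left(j \right)} = \frac{j + j}{j - 45} = \frac{2 j}{-45 + j}$)
$\left(15847 - 24244\right) \left(y{\left(-33 \right)} - 2619\right) - 6573 = \left(15847 - 24244\right) \left(2 \left(-33\right) \frac{1}{-45 - 33} - 2619\right) - 6573 = - 8397 \left(2 \left(-33\right) \frac{1}{-78} - 2619\right) - 6573 = - 8397 \left(2 \left(-33\right) \left(- \frac{1}{78}\right) - 2619\right) - 6573 = - 8397 \left(\frac{11}{13} - 2619\right) - 6573 = \left(-8397\right) \left(- \frac{34036}{13}\right) - 6573 = \frac{285800292}{13} - 6573 = \frac{285714843}{13}$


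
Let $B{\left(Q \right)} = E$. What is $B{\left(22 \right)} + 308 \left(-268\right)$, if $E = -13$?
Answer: $-82557$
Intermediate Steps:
$B{\left(Q \right)} = -13$
$B{\left(22 \right)} + 308 \left(-268\right) = -13 + 308 \left(-268\right) = -13 - 82544 = -82557$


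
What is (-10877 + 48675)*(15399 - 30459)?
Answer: -569237880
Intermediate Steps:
(-10877 + 48675)*(15399 - 30459) = 37798*(-15060) = -569237880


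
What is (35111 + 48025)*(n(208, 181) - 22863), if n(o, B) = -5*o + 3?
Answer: -1986950400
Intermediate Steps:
n(o, B) = 3 - 5*o
(35111 + 48025)*(n(208, 181) - 22863) = (35111 + 48025)*((3 - 5*208) - 22863) = 83136*((3 - 1040) - 22863) = 83136*(-1037 - 22863) = 83136*(-23900) = -1986950400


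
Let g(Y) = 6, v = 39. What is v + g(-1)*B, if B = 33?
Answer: 237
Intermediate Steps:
v + g(-1)*B = 39 + 6*33 = 39 + 198 = 237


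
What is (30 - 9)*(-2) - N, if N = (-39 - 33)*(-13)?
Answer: -978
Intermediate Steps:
N = 936 (N = -72*(-13) = 936)
(30 - 9)*(-2) - N = (30 - 9)*(-2) - 1*936 = 21*(-2) - 936 = -42 - 936 = -978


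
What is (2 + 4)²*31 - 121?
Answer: 995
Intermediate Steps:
(2 + 4)²*31 - 121 = 6²*31 - 121 = 36*31 - 121 = 1116 - 121 = 995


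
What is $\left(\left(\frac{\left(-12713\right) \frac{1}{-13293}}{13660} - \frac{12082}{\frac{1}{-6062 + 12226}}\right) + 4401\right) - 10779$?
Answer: $- \frac{13524224067053167}{181582380} \approx -7.448 \cdot 10^{7}$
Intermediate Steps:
$\left(\left(\frac{\left(-12713\right) \frac{1}{-13293}}{13660} - \frac{12082}{\frac{1}{-6062 + 12226}}\right) + 4401\right) - 10779 = \left(\left(\left(-12713\right) \left(- \frac{1}{13293}\right) \frac{1}{13660} - \frac{12082}{\frac{1}{6164}}\right) + 4401\right) - 10779 = \left(\left(\frac{12713}{13293} \cdot \frac{1}{13660} - 12082 \frac{1}{\frac{1}{6164}}\right) + 4401\right) - 10779 = \left(\left(\frac{12713}{181582380} - 74473448\right) + 4401\right) - 10779 = \left(- \frac{13523065934633527}{181582380} + 4401\right) - 10779 = - \frac{13522266790579147}{181582380} - 10779 = - \frac{13524224067053167}{181582380}$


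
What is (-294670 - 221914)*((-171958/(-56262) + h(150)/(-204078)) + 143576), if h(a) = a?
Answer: -70967932492561053920/956819703 ≈ -7.4171e+10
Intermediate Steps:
(-294670 - 221914)*((-171958/(-56262) + h(150)/(-204078)) + 143576) = (-294670 - 221914)*((-171958/(-56262) + 150/(-204078)) + 143576) = -516584*((-171958*(-1/56262) + 150*(-1/204078)) + 143576) = -516584*((85979/28131 - 25/34013) + 143576) = -516584*(2923700452/956819703 + 143576) = -516584*137379269378380/956819703 = -70967932492561053920/956819703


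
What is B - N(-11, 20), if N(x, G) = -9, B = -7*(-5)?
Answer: 44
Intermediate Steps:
B = 35
B - N(-11, 20) = 35 - 1*(-9) = 35 + 9 = 44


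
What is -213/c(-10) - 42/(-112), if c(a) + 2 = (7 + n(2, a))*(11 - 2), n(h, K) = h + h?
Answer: -1413/776 ≈ -1.8209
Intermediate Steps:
n(h, K) = 2*h
c(a) = 97 (c(a) = -2 + (7 + 2*2)*(11 - 2) = -2 + (7 + 4)*9 = -2 + 11*9 = -2 + 99 = 97)
-213/c(-10) - 42/(-112) = -213/97 - 42/(-112) = -213*1/97 - 42*(-1/112) = -213/97 + 3/8 = -1413/776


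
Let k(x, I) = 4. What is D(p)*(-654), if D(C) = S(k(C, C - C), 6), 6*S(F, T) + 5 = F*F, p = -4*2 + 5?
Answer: -1199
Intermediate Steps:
p = -3 (p = -8 + 5 = -3)
S(F, T) = -⅚ + F²/6 (S(F, T) = -⅚ + (F*F)/6 = -⅚ + F²/6)
D(C) = 11/6 (D(C) = -⅚ + (⅙)*4² = -⅚ + (⅙)*16 = -⅚ + 8/3 = 11/6)
D(p)*(-654) = (11/6)*(-654) = -1199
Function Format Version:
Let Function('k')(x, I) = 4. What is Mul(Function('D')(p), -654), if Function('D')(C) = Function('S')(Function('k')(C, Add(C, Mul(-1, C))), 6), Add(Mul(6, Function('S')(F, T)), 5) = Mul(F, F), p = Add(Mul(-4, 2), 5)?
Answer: -1199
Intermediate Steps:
p = -3 (p = Add(-8, 5) = -3)
Function('S')(F, T) = Add(Rational(-5, 6), Mul(Rational(1, 6), Pow(F, 2))) (Function('S')(F, T) = Add(Rational(-5, 6), Mul(Rational(1, 6), Mul(F, F))) = Add(Rational(-5, 6), Mul(Rational(1, 6), Pow(F, 2))))
Function('D')(C) = Rational(11, 6) (Function('D')(C) = Add(Rational(-5, 6), Mul(Rational(1, 6), Pow(4, 2))) = Add(Rational(-5, 6), Mul(Rational(1, 6), 16)) = Add(Rational(-5, 6), Rational(8, 3)) = Rational(11, 6))
Mul(Function('D')(p), -654) = Mul(Rational(11, 6), -654) = -1199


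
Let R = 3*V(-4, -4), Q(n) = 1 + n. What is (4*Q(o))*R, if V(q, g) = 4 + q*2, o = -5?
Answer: 192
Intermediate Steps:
V(q, g) = 4 + 2*q
R = -12 (R = 3*(4 + 2*(-4)) = 3*(4 - 8) = 3*(-4) = -12)
(4*Q(o))*R = (4*(1 - 5))*(-12) = (4*(-4))*(-12) = -16*(-12) = 192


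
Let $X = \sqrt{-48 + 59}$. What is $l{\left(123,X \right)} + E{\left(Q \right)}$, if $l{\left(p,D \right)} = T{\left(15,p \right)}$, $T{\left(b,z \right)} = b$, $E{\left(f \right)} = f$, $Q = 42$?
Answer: $57$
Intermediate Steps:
$X = \sqrt{11} \approx 3.3166$
$l{\left(p,D \right)} = 15$
$l{\left(123,X \right)} + E{\left(Q \right)} = 15 + 42 = 57$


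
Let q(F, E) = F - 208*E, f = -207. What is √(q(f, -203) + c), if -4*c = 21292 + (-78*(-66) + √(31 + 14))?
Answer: √(141628 - 3*√5)/2 ≈ 188.16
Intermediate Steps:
c = -6610 - 3*√5/4 (c = -(21292 + (-78*(-66) + √(31 + 14)))/4 = -(21292 + (5148 + √45))/4 = -(21292 + (5148 + 3*√5))/4 = -(26440 + 3*√5)/4 = -6610 - 3*√5/4 ≈ -6611.7)
√(q(f, -203) + c) = √((-207 - 208*(-203)) + (-6610 - 3*√5/4)) = √((-207 + 42224) + (-6610 - 3*√5/4)) = √(42017 + (-6610 - 3*√5/4)) = √(35407 - 3*√5/4)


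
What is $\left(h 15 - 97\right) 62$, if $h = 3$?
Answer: $-3224$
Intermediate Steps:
$\left(h 15 - 97\right) 62 = \left(3 \cdot 15 - 97\right) 62 = \left(45 - 97\right) 62 = \left(-52\right) 62 = -3224$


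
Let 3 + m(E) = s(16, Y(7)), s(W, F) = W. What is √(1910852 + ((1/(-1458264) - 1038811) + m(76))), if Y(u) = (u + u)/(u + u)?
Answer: √463613097032928330/729132 ≈ 933.84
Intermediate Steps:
Y(u) = 1 (Y(u) = (2*u)/((2*u)) = (2*u)*(1/(2*u)) = 1)
m(E) = 13 (m(E) = -3 + 16 = 13)
√(1910852 + ((1/(-1458264) - 1038811) + m(76))) = √(1910852 + ((1/(-1458264) - 1038811) + 13)) = √(1910852 + ((-1/1458264 - 1038811) + 13)) = √(1910852 + (-1514860684105/1458264 + 13)) = √(1910852 - 1514841726673/1458264) = √(1271684954255/1458264) = √463613097032928330/729132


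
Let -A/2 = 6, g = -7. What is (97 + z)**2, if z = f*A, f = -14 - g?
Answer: 32761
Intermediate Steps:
A = -12 (A = -2*6 = -12)
f = -7 (f = -14 - 1*(-7) = -14 + 7 = -7)
z = 84 (z = -7*(-12) = 84)
(97 + z)**2 = (97 + 84)**2 = 181**2 = 32761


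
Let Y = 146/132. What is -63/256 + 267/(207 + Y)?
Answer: 3645927/3516160 ≈ 1.0369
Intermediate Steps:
Y = 73/66 (Y = 146*(1/132) = 73/66 ≈ 1.1061)
-63/256 + 267/(207 + Y) = -63/256 + 267/(207 + 73/66) = -63*1/256 + 267/(13735/66) = -63/256 + 267*(66/13735) = -63/256 + 17622/13735 = 3645927/3516160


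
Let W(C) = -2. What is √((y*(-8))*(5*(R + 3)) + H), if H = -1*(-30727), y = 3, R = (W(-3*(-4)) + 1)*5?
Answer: √30967 ≈ 175.97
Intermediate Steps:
R = -5 (R = (-2 + 1)*5 = -1*5 = -5)
H = 30727
√((y*(-8))*(5*(R + 3)) + H) = √((3*(-8))*(5*(-5 + 3)) + 30727) = √(-120*(-2) + 30727) = √(-24*(-10) + 30727) = √(240 + 30727) = √30967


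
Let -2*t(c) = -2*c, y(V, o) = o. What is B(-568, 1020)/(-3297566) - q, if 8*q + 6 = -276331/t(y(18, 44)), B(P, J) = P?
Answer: 41458657623/52761056 ≈ 785.78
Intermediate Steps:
t(c) = c (t(c) = -(-1)*c = c)
q = -25145/32 (q = -¾ + (-276331/44)/8 = -¾ + (-276331*1/44)/8 = -¾ + (⅛)*(-25121/4) = -¾ - 25121/32 = -25145/32 ≈ -785.78)
B(-568, 1020)/(-3297566) - q = -568/(-3297566) - 1*(-25145/32) = -568*(-1/3297566) + 25145/32 = 284/1648783 + 25145/32 = 41458657623/52761056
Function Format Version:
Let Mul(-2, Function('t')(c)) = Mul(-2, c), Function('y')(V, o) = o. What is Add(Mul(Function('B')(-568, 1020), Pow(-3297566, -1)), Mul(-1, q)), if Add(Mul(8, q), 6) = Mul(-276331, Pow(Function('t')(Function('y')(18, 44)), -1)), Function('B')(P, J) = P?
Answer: Rational(41458657623, 52761056) ≈ 785.78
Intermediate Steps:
Function('t')(c) = c (Function('t')(c) = Mul(Rational(-1, 2), Mul(-2, c)) = c)
q = Rational(-25145, 32) (q = Add(Rational(-3, 4), Mul(Rational(1, 8), Mul(-276331, Pow(44, -1)))) = Add(Rational(-3, 4), Mul(Rational(1, 8), Mul(-276331, Rational(1, 44)))) = Add(Rational(-3, 4), Mul(Rational(1, 8), Rational(-25121, 4))) = Add(Rational(-3, 4), Rational(-25121, 32)) = Rational(-25145, 32) ≈ -785.78)
Add(Mul(Function('B')(-568, 1020), Pow(-3297566, -1)), Mul(-1, q)) = Add(Mul(-568, Pow(-3297566, -1)), Mul(-1, Rational(-25145, 32))) = Add(Mul(-568, Rational(-1, 3297566)), Rational(25145, 32)) = Add(Rational(284, 1648783), Rational(25145, 32)) = Rational(41458657623, 52761056)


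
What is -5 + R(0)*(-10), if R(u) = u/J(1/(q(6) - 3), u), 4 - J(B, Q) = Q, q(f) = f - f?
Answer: -5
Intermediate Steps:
q(f) = 0
J(B, Q) = 4 - Q
R(u) = u/(4 - u)
-5 + R(0)*(-10) = -5 - 1*0/(-4 + 0)*(-10) = -5 - 1*0/(-4)*(-10) = -5 - 1*0*(-1/4)*(-10) = -5 + 0*(-10) = -5 + 0 = -5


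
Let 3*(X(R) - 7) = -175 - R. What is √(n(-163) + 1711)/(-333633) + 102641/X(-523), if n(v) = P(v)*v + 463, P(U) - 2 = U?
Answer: 102641/123 - √28417/333633 ≈ 834.48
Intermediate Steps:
P(U) = 2 + U
X(R) = -154/3 - R/3 (X(R) = 7 + (-175 - R)/3 = 7 + (-175/3 - R/3) = -154/3 - R/3)
n(v) = 463 + v*(2 + v) (n(v) = (2 + v)*v + 463 = v*(2 + v) + 463 = 463 + v*(2 + v))
√(n(-163) + 1711)/(-333633) + 102641/X(-523) = √((463 - 163*(2 - 163)) + 1711)/(-333633) + 102641/(-154/3 - ⅓*(-523)) = √((463 - 163*(-161)) + 1711)*(-1/333633) + 102641/(-154/3 + 523/3) = √((463 + 26243) + 1711)*(-1/333633) + 102641/123 = √(26706 + 1711)*(-1/333633) + 102641*(1/123) = √28417*(-1/333633) + 102641/123 = -√28417/333633 + 102641/123 = 102641/123 - √28417/333633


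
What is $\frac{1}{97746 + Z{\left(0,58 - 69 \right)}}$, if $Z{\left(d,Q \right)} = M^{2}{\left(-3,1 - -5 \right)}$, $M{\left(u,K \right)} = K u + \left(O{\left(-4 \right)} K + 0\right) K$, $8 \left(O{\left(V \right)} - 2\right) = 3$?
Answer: $\frac{4}{409209} \approx 9.775 \cdot 10^{-6}$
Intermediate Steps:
$O{\left(V \right)} = \frac{19}{8}$ ($O{\left(V \right)} = 2 + \frac{1}{8} \cdot 3 = 2 + \frac{3}{8} = \frac{19}{8}$)
$M{\left(u,K \right)} = \frac{19 K^{2}}{8} + K u$ ($M{\left(u,K \right)} = K u + \left(\frac{19 K}{8} + 0\right) K = K u + \frac{19 K}{8} K = K u + \frac{19 K^{2}}{8} = \frac{19 K^{2}}{8} + K u$)
$Z{\left(d,Q \right)} = \frac{18225}{4}$ ($Z{\left(d,Q \right)} = \left(\frac{\left(1 - -5\right) \left(8 \left(-3\right) + 19 \left(1 - -5\right)\right)}{8}\right)^{2} = \left(\frac{\left(1 + 5\right) \left(-24 + 19 \left(1 + 5\right)\right)}{8}\right)^{2} = \left(\frac{1}{8} \cdot 6 \left(-24 + 19 \cdot 6\right)\right)^{2} = \left(\frac{1}{8} \cdot 6 \left(-24 + 114\right)\right)^{2} = \left(\frac{1}{8} \cdot 6 \cdot 90\right)^{2} = \left(\frac{135}{2}\right)^{2} = \frac{18225}{4}$)
$\frac{1}{97746 + Z{\left(0,58 - 69 \right)}} = \frac{1}{97746 + \frac{18225}{4}} = \frac{1}{\frac{409209}{4}} = \frac{4}{409209}$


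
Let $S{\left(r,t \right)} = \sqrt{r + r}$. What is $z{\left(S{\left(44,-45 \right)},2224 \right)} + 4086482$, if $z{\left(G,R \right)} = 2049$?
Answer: $4088531$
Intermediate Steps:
$S{\left(r,t \right)} = \sqrt{2} \sqrt{r}$ ($S{\left(r,t \right)} = \sqrt{2 r} = \sqrt{2} \sqrt{r}$)
$z{\left(S{\left(44,-45 \right)},2224 \right)} + 4086482 = 2049 + 4086482 = 4088531$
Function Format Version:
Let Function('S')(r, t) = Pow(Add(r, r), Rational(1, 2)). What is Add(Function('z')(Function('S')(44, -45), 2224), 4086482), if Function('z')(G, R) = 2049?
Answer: 4088531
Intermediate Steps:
Function('S')(r, t) = Mul(Pow(2, Rational(1, 2)), Pow(r, Rational(1, 2))) (Function('S')(r, t) = Pow(Mul(2, r), Rational(1, 2)) = Mul(Pow(2, Rational(1, 2)), Pow(r, Rational(1, 2))))
Add(Function('z')(Function('S')(44, -45), 2224), 4086482) = Add(2049, 4086482) = 4088531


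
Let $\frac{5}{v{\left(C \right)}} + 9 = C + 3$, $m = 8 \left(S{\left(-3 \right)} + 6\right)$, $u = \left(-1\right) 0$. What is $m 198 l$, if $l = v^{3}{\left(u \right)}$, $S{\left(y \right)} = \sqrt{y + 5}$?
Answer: $-5500 - \frac{2750 \sqrt{2}}{3} \approx -6796.4$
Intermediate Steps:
$S{\left(y \right)} = \sqrt{5 + y}$
$u = 0$
$m = 48 + 8 \sqrt{2}$ ($m = 8 \left(\sqrt{5 - 3} + 6\right) = 8 \left(\sqrt{2} + 6\right) = 8 \left(6 + \sqrt{2}\right) = 48 + 8 \sqrt{2} \approx 59.314$)
$v{\left(C \right)} = \frac{5}{-6 + C}$ ($v{\left(C \right)} = \frac{5}{-9 + \left(C + 3\right)} = \frac{5}{-9 + \left(3 + C\right)} = \frac{5}{-6 + C}$)
$l = - \frac{125}{216}$ ($l = \left(\frac{5}{-6 + 0}\right)^{3} = \left(\frac{5}{-6}\right)^{3} = \left(5 \left(- \frac{1}{6}\right)\right)^{3} = \left(- \frac{5}{6}\right)^{3} = - \frac{125}{216} \approx -0.5787$)
$m 198 l = \left(48 + 8 \sqrt{2}\right) 198 \left(- \frac{125}{216}\right) = \left(9504 + 1584 \sqrt{2}\right) \left(- \frac{125}{216}\right) = -5500 - \frac{2750 \sqrt{2}}{3}$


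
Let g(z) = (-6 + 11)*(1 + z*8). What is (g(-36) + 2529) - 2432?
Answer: -1338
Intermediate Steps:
g(z) = 5 + 40*z (g(z) = 5*(1 + 8*z) = 5 + 40*z)
(g(-36) + 2529) - 2432 = ((5 + 40*(-36)) + 2529) - 2432 = ((5 - 1440) + 2529) - 2432 = (-1435 + 2529) - 2432 = 1094 - 2432 = -1338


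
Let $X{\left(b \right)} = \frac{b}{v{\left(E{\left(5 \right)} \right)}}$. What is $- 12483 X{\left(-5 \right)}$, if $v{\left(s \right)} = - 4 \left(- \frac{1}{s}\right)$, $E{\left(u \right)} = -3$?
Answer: $- \frac{187245}{4} \approx -46811.0$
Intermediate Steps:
$v{\left(s \right)} = \frac{4}{s}$
$X{\left(b \right)} = - \frac{3 b}{4}$ ($X{\left(b \right)} = \frac{b}{4 \frac{1}{-3}} = \frac{b}{4 \left(- \frac{1}{3}\right)} = \frac{b}{- \frac{4}{3}} = b \left(- \frac{3}{4}\right) = - \frac{3 b}{4}$)
$- 12483 X{\left(-5 \right)} = - 12483 \left(\left(- \frac{3}{4}\right) \left(-5\right)\right) = \left(-12483\right) \frac{15}{4} = - \frac{187245}{4}$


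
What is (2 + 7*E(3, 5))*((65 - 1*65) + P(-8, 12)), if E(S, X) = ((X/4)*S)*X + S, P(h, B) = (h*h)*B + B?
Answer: 120315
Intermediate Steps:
P(h, B) = B + B*h**2 (P(h, B) = h**2*B + B = B*h**2 + B = B + B*h**2)
E(S, X) = S + S*X**2/4 (E(S, X) = ((X*(1/4))*S)*X + S = ((X/4)*S)*X + S = (S*X/4)*X + S = S*X**2/4 + S = S + S*X**2/4)
(2 + 7*E(3, 5))*((65 - 1*65) + P(-8, 12)) = (2 + 7*((1/4)*3*(4 + 5**2)))*((65 - 1*65) + 12*(1 + (-8)**2)) = (2 + 7*((1/4)*3*(4 + 25)))*((65 - 65) + 12*(1 + 64)) = (2 + 7*((1/4)*3*29))*(0 + 12*65) = (2 + 7*(87/4))*(0 + 780) = (2 + 609/4)*780 = (617/4)*780 = 120315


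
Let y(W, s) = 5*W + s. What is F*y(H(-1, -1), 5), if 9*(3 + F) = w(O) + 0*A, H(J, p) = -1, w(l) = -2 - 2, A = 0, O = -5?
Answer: 0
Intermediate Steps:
w(l) = -4
y(W, s) = s + 5*W
F = -31/9 (F = -3 + (-4 + 0*0)/9 = -3 + (-4 + 0)/9 = -3 + (1/9)*(-4) = -3 - 4/9 = -31/9 ≈ -3.4444)
F*y(H(-1, -1), 5) = -31*(5 + 5*(-1))/9 = -31*(5 - 5)/9 = -31/9*0 = 0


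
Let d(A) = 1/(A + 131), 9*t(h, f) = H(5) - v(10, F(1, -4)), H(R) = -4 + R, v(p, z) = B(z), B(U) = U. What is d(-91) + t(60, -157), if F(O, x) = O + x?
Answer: 169/360 ≈ 0.46944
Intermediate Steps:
v(p, z) = z
t(h, f) = 4/9 (t(h, f) = ((-4 + 5) - (1 - 4))/9 = (1 - 1*(-3))/9 = (1 + 3)/9 = (⅑)*4 = 4/9)
d(A) = 1/(131 + A)
d(-91) + t(60, -157) = 1/(131 - 91) + 4/9 = 1/40 + 4/9 = 169/360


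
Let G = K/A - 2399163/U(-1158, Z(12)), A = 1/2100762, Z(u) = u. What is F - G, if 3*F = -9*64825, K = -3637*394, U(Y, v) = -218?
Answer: 656255324178735/218 ≈ 3.0103e+12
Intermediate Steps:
A = 1/2100762 ≈ 4.7602e-7
K = -1432978
F = -194475 (F = (-9*64825)/3 = (⅓)*(-583425) = -194475)
G = -656255366574285/218 (G = -1432978/1/2100762 - 2399163/(-218) = -1432978*2100762 - 2399163*(-1/218) = -3010345729236 + 2399163/218 = -656255366574285/218 ≈ -3.0103e+12)
F - G = -194475 - 1*(-656255366574285/218) = -194475 + 656255366574285/218 = 656255324178735/218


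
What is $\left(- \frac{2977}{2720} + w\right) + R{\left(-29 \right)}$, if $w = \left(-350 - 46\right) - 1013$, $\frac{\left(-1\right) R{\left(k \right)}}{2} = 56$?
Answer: $- \frac{4140097}{2720} \approx -1522.1$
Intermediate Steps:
$R{\left(k \right)} = -112$ ($R{\left(k \right)} = \left(-2\right) 56 = -112$)
$w = -1409$ ($w = \left(-350 - 46\right) - 1013 = -396 - 1013 = -1409$)
$\left(- \frac{2977}{2720} + w\right) + R{\left(-29 \right)} = \left(- \frac{2977}{2720} - 1409\right) - 112 = - \frac{3835457}{2720} - 112 = - \frac{4140097}{2720}$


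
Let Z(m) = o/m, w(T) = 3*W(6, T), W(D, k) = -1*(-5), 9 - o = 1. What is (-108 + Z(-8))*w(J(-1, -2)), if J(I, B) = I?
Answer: -1635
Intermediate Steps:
o = 8 (o = 9 - 1*1 = 9 - 1 = 8)
W(D, k) = 5
w(T) = 15 (w(T) = 3*5 = 15)
Z(m) = 8/m
(-108 + Z(-8))*w(J(-1, -2)) = (-108 + 8/(-8))*15 = (-108 + 8*(-⅛))*15 = (-108 - 1)*15 = -109*15 = -1635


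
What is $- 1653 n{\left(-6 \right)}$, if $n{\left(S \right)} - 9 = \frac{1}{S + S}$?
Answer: $- \frac{58957}{4} \approx -14739.0$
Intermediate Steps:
$n{\left(S \right)} = 9 + \frac{1}{2 S}$ ($n{\left(S \right)} = 9 + \frac{1}{S + S} = 9 + \frac{1}{2 S}$)
$- 1653 n{\left(-6 \right)} = - 1653 \left(9 + \frac{1}{2 \left(-6\right)}\right) = - 1653 \left(9 + \frac{1}{2} \left(- \frac{1}{6}\right)\right) = - 1653 \left(9 - \frac{1}{12}\right) = \left(-1653\right) \frac{107}{12} = - \frac{58957}{4}$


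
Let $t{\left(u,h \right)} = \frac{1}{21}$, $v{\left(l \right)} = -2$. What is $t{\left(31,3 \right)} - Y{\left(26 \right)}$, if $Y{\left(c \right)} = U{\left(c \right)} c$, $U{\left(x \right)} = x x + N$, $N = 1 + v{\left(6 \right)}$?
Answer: $- \frac{368549}{21} \approx -17550.0$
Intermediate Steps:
$t{\left(u,h \right)} = \frac{1}{21}$
$N = -1$ ($N = 1 - 2 = -1$)
$U{\left(x \right)} = -1 + x^{2}$ ($U{\left(x \right)} = x x - 1 = x^{2} - 1 = -1 + x^{2}$)
$Y{\left(c \right)} = c \left(-1 + c^{2}\right)$ ($Y{\left(c \right)} = \left(-1 + c^{2}\right) c = c \left(-1 + c^{2}\right)$)
$t{\left(31,3 \right)} - Y{\left(26 \right)} = \frac{1}{21} - \left(26^{3} - 26\right) = \frac{1}{21} - \left(17576 - 26\right) = \frac{1}{21} - 17550 = - \frac{368549}{21}$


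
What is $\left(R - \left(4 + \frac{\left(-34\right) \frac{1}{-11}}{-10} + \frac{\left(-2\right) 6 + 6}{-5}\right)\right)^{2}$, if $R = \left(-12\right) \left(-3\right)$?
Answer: $\frac{2927521}{3025} \approx 967.78$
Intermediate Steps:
$R = 36$
$\left(R - \left(4 + \frac{\left(-34\right) \frac{1}{-11}}{-10} + \frac{\left(-2\right) 6 + 6}{-5}\right)\right)^{2} = \left(36 - \left(4 + \frac{\left(-34\right) \frac{1}{-11}}{-10} + \frac{\left(-2\right) 6 + 6}{-5}\right)\right)^{2} = \left(36 - \left(4 + \left(-34\right) \left(- \frac{1}{11}\right) \left(- \frac{1}{10}\right) + \left(-12 + 6\right) \left(- \frac{1}{5}\right)\right)\right)^{2} = \left(36 - \left(4 - \frac{17}{55} + \frac{6}{5}\right)\right)^{2} = \left(36 - \frac{269}{55}\right)^{2} = \left(\frac{1711}{55}\right)^{2} = \frac{2927521}{3025}$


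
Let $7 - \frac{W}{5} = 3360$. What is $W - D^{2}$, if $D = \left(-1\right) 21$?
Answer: $-17206$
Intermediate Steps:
$W = -16765$ ($W = 35 - 16800 = -16765$)
$D = -21$
$W - D^{2} = -16765 - \left(-21\right)^{2} = -16765 - 441 = -17206$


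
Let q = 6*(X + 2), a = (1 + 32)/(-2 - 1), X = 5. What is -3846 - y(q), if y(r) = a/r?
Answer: -161521/42 ≈ -3845.7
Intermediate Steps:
a = -11 (a = 33/(-3) = 33*(-⅓) = -11)
q = 42 (q = 6*(5 + 2) = 6*7 = 42)
y(r) = -11/r
-3846 - y(q) = -3846 - (-11)/42 = -3846 - 1*(-11/42) = -3846 + 11/42 = -161521/42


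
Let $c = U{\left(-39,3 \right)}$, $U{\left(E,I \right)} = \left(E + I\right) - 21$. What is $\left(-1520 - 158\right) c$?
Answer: $95646$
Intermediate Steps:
$U{\left(E,I \right)} = -21 + E + I$
$c = -57$ ($c = -21 - 39 + 3 = -57$)
$\left(-1520 - 158\right) c = \left(-1520 - 158\right) \left(-57\right) = \left(-1678\right) \left(-57\right) = 95646$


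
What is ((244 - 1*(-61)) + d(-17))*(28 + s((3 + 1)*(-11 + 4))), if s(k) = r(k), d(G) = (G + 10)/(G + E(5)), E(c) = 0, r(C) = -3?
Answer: 129800/17 ≈ 7635.3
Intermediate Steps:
d(G) = (10 + G)/G (d(G) = (G + 10)/(G + 0) = (10 + G)/G)
s(k) = -3
((244 - 1*(-61)) + d(-17))*(28 + s((3 + 1)*(-11 + 4))) = ((244 - 1*(-61)) + (10 - 17)/(-17))*(28 - 3) = ((244 + 61) - 1/17*(-7))*25 = (305 + 7/17)*25 = (5192/17)*25 = 129800/17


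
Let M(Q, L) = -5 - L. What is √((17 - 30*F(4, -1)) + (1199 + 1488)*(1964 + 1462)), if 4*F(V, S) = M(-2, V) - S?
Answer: √9205739 ≈ 3034.1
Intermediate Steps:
F(V, S) = -5/4 - S/4 - V/4 (F(V, S) = ((-5 - V) - S)/4 = (-5 - S - V)/4 = -5/4 - S/4 - V/4)
√((17 - 30*F(4, -1)) + (1199 + 1488)*(1964 + 1462)) = √((17 - 30*(-5/4 - ¼*(-1) - ¼*4)) + (1199 + 1488)*(1964 + 1462)) = √((17 - 30*(-5/4 + ¼ - 1)) + 2687*3426) = √((17 - 30*(-2)) + 9205662) = √((17 + 60) + 9205662) = √(77 + 9205662) = √9205739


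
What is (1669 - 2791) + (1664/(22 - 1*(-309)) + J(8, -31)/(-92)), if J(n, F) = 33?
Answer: -34024979/30452 ≈ -1117.3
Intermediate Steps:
(1669 - 2791) + (1664/(22 - 1*(-309)) + J(8, -31)/(-92)) = (1669 - 2791) + (1664/(22 - 1*(-309)) + 33/(-92)) = -1122 + (1664/(22 + 309) + 33*(-1/92)) = -1122 + (1664/331 - 33/92) = -1122 + 142165/30452 = -34024979/30452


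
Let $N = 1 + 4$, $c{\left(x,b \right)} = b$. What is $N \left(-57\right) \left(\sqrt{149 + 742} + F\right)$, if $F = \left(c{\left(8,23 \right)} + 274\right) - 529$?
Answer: $66120 - 2565 \sqrt{11} \approx 57613.0$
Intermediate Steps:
$N = 5$
$F = -232$ ($F = \left(23 + 274\right) - 529 = 297 - 529 = -232$)
$N \left(-57\right) \left(\sqrt{149 + 742} + F\right) = 5 \left(-57\right) \left(\sqrt{149 + 742} - 232\right) = - 285 \left(\sqrt{891} - 232\right) = - 285 \left(9 \sqrt{11} - 232\right) = - 285 \left(-232 + 9 \sqrt{11}\right) = 66120 - 2565 \sqrt{11}$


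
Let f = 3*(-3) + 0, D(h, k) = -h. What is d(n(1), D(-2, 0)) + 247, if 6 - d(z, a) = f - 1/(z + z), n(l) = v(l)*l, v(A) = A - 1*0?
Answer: 525/2 ≈ 262.50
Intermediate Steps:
v(A) = A (v(A) = A + 0 = A)
f = -9 (f = -9 + 0 = -9)
n(l) = l**2 (n(l) = l*l = l**2)
d(z, a) = 15 + 1/(2*z) (d(z, a) = 6 - (-9 - 1/(z + z)) = 6 - (-9 - 1/(2*z)) = 6 + (9 + 1/(2*z)) = 15 + 1/(2*z))
d(n(1), D(-2, 0)) + 247 = (15 + 1/(2*(1**2))) + 247 = (15 + (1/2)/1) + 247 = (15 + (1/2)*1) + 247 = (15 + 1/2) + 247 = 31/2 + 247 = 525/2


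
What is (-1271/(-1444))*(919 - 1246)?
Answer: -415617/1444 ≈ -287.82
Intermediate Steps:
(-1271/(-1444))*(919 - 1246) = -1271*(-1/1444)*(-327) = (1271/1444)*(-327) = -415617/1444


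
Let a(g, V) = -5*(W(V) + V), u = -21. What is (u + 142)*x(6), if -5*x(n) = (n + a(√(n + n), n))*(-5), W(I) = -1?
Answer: -2299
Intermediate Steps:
a(g, V) = 5 - 5*V (a(g, V) = -5*(-1 + V) = 5 - 5*V)
x(n) = 5 - 4*n (x(n) = -(n + (5 - 5*n))*(-5)/5 = -(5 - 4*n)*(-5)/5 = -(-25 + 20*n)/5 = 5 - 4*n)
(u + 142)*x(6) = (-21 + 142)*(5 - 4*6) = 121*(5 - 24) = 121*(-19) = -2299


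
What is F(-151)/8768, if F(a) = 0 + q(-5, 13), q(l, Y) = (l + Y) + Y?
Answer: 21/8768 ≈ 0.0023951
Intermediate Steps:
q(l, Y) = l + 2*Y (q(l, Y) = (Y + l) + Y = l + 2*Y)
F(a) = 21 (F(a) = 0 + (-5 + 2*13) = 0 + (-5 + 26) = 0 + 21 = 21)
F(-151)/8768 = 21/8768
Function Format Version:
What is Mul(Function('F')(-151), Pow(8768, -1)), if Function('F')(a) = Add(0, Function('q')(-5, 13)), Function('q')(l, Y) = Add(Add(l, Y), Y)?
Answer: Rational(21, 8768) ≈ 0.0023951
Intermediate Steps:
Function('q')(l, Y) = Add(l, Mul(2, Y)) (Function('q')(l, Y) = Add(Add(Y, l), Y) = Add(l, Mul(2, Y)))
Function('F')(a) = 21 (Function('F')(a) = Add(0, Add(-5, Mul(2, 13))) = Add(0, Add(-5, 26)) = Add(0, 21) = 21)
Mul(Function('F')(-151), Pow(8768, -1)) = Mul(21, Pow(8768, -1)) = Mul(21, Rational(1, 8768)) = Rational(21, 8768)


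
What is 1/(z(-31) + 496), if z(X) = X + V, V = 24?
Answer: 1/489 ≈ 0.0020450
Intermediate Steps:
z(X) = 24 + X (z(X) = X + 24 = 24 + X)
1/(z(-31) + 496) = 1/((24 - 31) + 496) = 1/(-7 + 496) = 1/489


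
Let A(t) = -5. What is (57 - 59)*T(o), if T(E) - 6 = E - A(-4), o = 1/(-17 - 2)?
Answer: -416/19 ≈ -21.895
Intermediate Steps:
o = -1/19 (o = 1/(-19) = -1/19 ≈ -0.052632)
T(E) = 11 + E (T(E) = 6 + (E - 1*(-5)) = 6 + (E + 5) = 6 + (5 + E) = 11 + E)
(57 - 59)*T(o) = (57 - 59)*(11 - 1/19) = -2*208/19 = -416/19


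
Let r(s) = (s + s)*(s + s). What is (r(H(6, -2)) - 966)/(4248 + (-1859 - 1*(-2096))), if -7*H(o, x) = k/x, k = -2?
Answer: -9466/43953 ≈ -0.21537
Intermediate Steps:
H(o, x) = 2/(7*x) (H(o, x) = -(-2)/(7*x) = 2/(7*x))
r(s) = 4*s² (r(s) = (2*s)*(2*s) = 4*s²)
(r(H(6, -2)) - 966)/(4248 + (-1859 - 1*(-2096))) = (4*((2/7)/(-2))² - 966)/(4248 + (-1859 - 1*(-2096))) = (4*((2/7)*(-½))² - 966)/(4248 + (-1859 + 2096)) = (4*(-⅐)² - 966)/(4248 + 237) = (4*(1/49) - 966)/4485 = (4/49 - 966)*(1/4485) = -47330/49*1/4485 = -9466/43953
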